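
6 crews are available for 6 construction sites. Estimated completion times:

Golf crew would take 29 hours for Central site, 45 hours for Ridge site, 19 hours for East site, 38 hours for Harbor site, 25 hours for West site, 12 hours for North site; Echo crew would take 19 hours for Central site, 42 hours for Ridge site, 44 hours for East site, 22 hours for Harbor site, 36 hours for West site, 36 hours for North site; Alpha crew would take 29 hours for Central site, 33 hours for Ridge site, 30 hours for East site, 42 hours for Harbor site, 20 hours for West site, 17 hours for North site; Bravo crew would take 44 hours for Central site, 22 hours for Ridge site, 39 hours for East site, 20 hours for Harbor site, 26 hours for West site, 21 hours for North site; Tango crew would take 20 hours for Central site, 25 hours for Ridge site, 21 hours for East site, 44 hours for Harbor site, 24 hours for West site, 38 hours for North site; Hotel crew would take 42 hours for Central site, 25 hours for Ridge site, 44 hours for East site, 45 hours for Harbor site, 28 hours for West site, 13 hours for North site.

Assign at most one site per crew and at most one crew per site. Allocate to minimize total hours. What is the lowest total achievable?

Min total: 116 hours

Optimal: Golf crew→East site (19 hours), Echo crew→Central site (19 hours), Alpha crew→West site (20 hours), Bravo crew→Harbor site (20 hours), Tango crew→Ridge site (25 hours), Hotel crew→North site (13 hours) — total 19+19+20+20+25+13 = 116 hours.
Column-greedy (each site in turn goes to its cheapest remaining crew) gives 139 hours, worse by 23.
No other one-to-one assignment undercuts 116 hours.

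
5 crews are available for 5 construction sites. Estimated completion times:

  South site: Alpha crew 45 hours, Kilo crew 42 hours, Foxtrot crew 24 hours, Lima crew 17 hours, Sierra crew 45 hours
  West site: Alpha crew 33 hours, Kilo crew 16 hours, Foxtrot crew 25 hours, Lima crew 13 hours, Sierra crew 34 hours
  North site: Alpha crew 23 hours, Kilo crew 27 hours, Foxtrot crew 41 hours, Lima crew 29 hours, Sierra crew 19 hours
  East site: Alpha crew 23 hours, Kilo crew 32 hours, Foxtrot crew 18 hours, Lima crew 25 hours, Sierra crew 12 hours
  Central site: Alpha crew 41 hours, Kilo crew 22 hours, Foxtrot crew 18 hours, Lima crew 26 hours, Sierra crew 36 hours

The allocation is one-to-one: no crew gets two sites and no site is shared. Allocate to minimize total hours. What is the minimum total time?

Optimal: Alpha crew→North site (23 hours), Kilo crew→West site (16 hours), Foxtrot crew→Central site (18 hours), Lima crew→South site (17 hours), Sierra crew→East site (12 hours) — total 23+16+18+17+12 = 86 hours.
Min-entry greedy (repeatedly take the single cheapest remaining cell) gives 108 hours, worse by 22.
Next-best assignment: Alpha crew→East site, Kilo crew→West site, Foxtrot crew→Central site, Lima crew→South site, Sierra crew→North site = 93 hours.
Swapping Kilo crew↔Foxtrot crew (Kilo crew→Central site 22 hours, Foxtrot crew→West site 25 hours) adds 13.
Every other assignment is strictly worse.

Min total: 86 hours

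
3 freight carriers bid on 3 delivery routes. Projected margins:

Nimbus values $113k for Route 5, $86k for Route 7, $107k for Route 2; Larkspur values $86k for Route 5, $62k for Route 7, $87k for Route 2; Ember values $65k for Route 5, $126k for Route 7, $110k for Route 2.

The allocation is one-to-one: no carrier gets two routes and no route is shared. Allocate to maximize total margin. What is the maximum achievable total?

Optimal: Nimbus→Route 5 ($113k), Larkspur→Route 2 ($87k), Ember→Route 7 ($126k) — total 113+87+126 = $326k.

Maximum total: $326k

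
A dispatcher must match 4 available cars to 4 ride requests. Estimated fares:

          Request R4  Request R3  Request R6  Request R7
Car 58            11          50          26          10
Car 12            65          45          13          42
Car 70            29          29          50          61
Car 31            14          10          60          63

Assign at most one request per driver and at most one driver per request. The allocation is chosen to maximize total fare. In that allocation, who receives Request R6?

Car 31 receives Request R6.

Optimal: Car 58→Request R3 ($50), Car 12→Request R4 ($65), Car 70→Request R7 ($61), Car 31→Request R6 ($60) — total 50+65+61+60 = $236.
Max-entry greedy (repeatedly take the single best remaining cell) gives $228, worse by 8.
Next-best assignment: Car 58→Request R3, Car 12→Request R4, Car 70→Request R6, Car 31→Request R7 = $228.
Swapping Car 58↔Car 70 (Car 58→Request R7 $10, Car 70→Request R3 $29) loses 72.
Every other assignment is strictly worse.
Car 31's own top request is Request R7 ($63), but forcing Car 31→Request R7 and reassigning the rest optimally gives only $228 — worse by 8.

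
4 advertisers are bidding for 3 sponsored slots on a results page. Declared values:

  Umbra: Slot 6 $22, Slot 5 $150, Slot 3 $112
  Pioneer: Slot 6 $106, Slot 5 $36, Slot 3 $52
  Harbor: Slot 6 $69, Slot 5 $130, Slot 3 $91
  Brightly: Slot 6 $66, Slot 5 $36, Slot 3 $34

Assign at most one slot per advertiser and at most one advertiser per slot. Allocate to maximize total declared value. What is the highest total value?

Optimal: Pioneer→Slot 6 ($106), Harbor→Slot 5 ($130), Umbra→Slot 3 ($112) — total 106+130+112 = $348.
Max-entry greedy (repeatedly take the single best remaining cell) gives $347, worse by 1.
Next-best assignment: Pioneer→Slot 6, Umbra→Slot 5, Harbor→Slot 3 = $347.
Swapping Umbra↔Pioneer (Umbra→Slot 6 $22, Pioneer→Slot 3 $52) loses 144.

Max total: $348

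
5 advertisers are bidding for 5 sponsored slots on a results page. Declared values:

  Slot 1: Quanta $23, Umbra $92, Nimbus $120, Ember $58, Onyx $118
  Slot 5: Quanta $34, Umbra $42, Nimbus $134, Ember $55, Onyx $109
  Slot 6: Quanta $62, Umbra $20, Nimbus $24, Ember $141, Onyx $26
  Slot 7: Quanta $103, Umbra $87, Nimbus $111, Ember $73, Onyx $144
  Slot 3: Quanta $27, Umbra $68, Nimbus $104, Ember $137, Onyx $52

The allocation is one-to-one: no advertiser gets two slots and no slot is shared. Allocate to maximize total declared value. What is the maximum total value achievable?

Max total: $569

Treat this as an assignment problem: match each advertiser to one slot.
Optimal: Quanta→Slot 6 ($62), Umbra→Slot 1 ($92), Nimbus→Slot 5 ($134), Ember→Slot 3 ($137), Onyx→Slot 7 ($144) — total 62+92+134+137+144 = $569.
No other one-to-one assignment exceeds $569.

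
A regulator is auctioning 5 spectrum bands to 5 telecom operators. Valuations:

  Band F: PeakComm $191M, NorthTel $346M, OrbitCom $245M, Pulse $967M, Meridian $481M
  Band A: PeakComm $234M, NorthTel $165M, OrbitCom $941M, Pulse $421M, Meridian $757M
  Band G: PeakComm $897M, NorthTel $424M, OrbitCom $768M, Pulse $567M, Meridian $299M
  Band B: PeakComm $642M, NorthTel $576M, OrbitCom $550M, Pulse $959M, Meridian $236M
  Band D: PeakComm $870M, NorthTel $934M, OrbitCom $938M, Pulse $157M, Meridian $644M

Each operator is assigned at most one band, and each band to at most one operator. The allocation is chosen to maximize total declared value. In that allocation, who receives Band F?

Optimal: PeakComm→Band G ($897M), NorthTel→Band D ($934M), OrbitCom→Band A ($941M), Pulse→Band B ($959M), Meridian→Band F ($481M) — total 897+934+941+959+481 = $4212M.
Column-greedy (each band in turn goes to its best remaining operator) gives $4025M, worse by 187.
Next-best assignment: PeakComm→Band G, NorthTel→Band B, OrbitCom→Band D, Pulse→Band F, Meridian→Band A = $4135M.
Checked against all permutations: $4212M is optimal.
Meridian's own top band is Band A ($757M), but forcing Meridian→Band A and reassigning the rest optimally gives only $4135M — worse by 77.

Meridian receives Band F.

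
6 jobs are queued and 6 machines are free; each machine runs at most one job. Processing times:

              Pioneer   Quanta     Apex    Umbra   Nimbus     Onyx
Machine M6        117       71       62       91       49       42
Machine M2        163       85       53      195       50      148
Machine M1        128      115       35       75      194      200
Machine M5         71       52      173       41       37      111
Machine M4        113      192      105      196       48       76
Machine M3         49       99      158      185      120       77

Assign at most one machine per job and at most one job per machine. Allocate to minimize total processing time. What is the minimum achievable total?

Treat this as an assignment problem: match each job to one machine.
Optimal: Pioneer→Machine M3 (49 min), Quanta→Machine M2 (85 min), Apex→Machine M1 (35 min), Umbra→Machine M5 (41 min), Nimbus→Machine M4 (48 min), Onyx→Machine M6 (42 min) — total 49+85+35+41+48+42 = 300 min.
Next-best assignment: Pioneer→Machine M3, Quanta→Machine M5, Apex→Machine M2, Umbra→Machine M1, Nimbus→Machine M4, Onyx→Machine M6 = 319 min.
Swapping Quanta↔Pioneer (Quanta→Machine M3 99 min, Pioneer→Machine M2 163 min) adds 128.
Every other assignment is strictly worse.

Minimum total: 300 min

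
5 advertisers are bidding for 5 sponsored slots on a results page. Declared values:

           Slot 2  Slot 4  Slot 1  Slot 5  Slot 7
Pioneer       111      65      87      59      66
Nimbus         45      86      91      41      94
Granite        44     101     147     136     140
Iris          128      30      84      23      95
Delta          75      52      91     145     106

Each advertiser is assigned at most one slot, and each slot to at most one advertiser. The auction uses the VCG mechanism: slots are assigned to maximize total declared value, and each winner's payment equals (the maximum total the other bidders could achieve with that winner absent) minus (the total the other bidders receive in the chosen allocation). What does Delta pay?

Delta pays $4.

Efficient allocation: Pioneer→Slot 1 ($87), Nimbus→Slot 4 ($86), Granite→Slot 7 ($140), Iris→Slot 2 ($128), Delta→Slot 5 ($145); total welfare W = $586.
Delta receives Slot 5 at value $145, so the others get W − 145 = $441.
Without Delta: best allocation of the remaining 4 bidders over all 5 slots is Pioneer→Slot 1 ($87), Nimbus→Slot 7 ($94), Granite→Slot 5 ($136), Iris→Slot 2 ($128), total $445.
VCG payment = (others' best without Delta) − (others' welfare with Delta) = 445 − 441 = $4.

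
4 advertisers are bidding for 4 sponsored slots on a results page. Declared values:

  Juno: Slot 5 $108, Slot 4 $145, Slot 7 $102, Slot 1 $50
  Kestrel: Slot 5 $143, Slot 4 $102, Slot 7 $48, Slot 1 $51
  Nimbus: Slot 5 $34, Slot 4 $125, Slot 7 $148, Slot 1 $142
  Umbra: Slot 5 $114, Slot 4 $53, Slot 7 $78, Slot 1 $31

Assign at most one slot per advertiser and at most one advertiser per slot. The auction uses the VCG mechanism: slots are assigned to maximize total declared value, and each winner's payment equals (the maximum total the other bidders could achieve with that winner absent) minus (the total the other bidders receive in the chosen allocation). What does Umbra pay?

Umbra pays $6.

Efficient allocation: Juno→Slot 4 ($145), Kestrel→Slot 5 ($143), Nimbus→Slot 1 ($142), Umbra→Slot 7 ($78); total welfare W = $508.
Umbra receives Slot 7 at value $78, so the others get W − 78 = $430.
Without Umbra: best allocation of the remaining 3 bidders over all 4 slots is Juno→Slot 4 ($145), Kestrel→Slot 5 ($143), Nimbus→Slot 7 ($148), total $436.
VCG payment = (others' best without Umbra) − (others' welfare with Umbra) = 436 − 430 = $6.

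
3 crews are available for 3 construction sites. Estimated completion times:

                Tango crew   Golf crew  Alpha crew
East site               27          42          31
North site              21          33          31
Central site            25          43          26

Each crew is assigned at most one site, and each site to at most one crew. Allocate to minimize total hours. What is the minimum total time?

Optimal: Tango crew→East site (27 hours), Golf crew→North site (33 hours), Alpha crew→Central site (26 hours) — total 27+33+26 = 86 hours.
Row-greedy (each crew in turn takes its cheapest remaining site) gives 89 hours, worse by 3.
Next-best assignment: Tango crew→North site, Golf crew→East site, Alpha crew→Central site = 89 hours.
Swapping Tango crew↔Golf crew (Tango crew→North site 21 hours, Golf crew→East site 42 hours) adds 3.

Minimum total: 86 hours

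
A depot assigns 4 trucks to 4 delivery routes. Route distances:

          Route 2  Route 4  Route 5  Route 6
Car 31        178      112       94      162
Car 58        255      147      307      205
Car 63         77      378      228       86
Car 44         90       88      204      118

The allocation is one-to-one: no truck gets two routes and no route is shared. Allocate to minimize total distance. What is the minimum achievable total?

Treat this as an assignment problem: match each truck to one route.
Optimal: Car 31→Route 5 (94 km), Car 58→Route 4 (147 km), Car 63→Route 6 (86 km), Car 44→Route 2 (90 km) — total 94+147+86+90 = 417 km.
Next-best assignment: Car 31→Route 5, Car 58→Route 4, Car 63→Route 2, Car 44→Route 6 = 436 km.
No other one-to-one assignment undercuts 417 km.

Minimum total: 417 km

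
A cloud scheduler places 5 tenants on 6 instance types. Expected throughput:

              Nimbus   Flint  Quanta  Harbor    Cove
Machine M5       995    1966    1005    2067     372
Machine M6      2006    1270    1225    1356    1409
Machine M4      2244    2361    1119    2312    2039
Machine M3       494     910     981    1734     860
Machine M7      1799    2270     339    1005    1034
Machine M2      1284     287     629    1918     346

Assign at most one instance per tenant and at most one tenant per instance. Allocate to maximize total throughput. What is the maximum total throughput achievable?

Max total: 9363 ops/s

This is a one-to-one assignment (maximum-weight bipartite matching).
Optimal: Nimbus→Machine M6 (2006 ops/s), Flint→Machine M7 (2270 ops/s), Quanta→Machine M3 (981 ops/s), Harbor→Machine M5 (2067 ops/s), Cove→Machine M4 (2039 ops/s) — total 2006+2270+981+2067+2039 = 9363 ops/s.
Swapping Cove↔Flint (Cove→Machine M7 1034 ops/s, Flint→Machine M4 2361 ops/s) loses 914.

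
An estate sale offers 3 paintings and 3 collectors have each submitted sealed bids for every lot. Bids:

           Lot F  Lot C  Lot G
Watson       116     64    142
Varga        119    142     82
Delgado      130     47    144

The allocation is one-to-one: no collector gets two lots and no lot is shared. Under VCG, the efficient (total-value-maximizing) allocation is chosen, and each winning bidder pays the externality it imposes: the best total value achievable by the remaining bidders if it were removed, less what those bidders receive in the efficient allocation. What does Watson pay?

Efficient allocation: Watson→Lot G ($142), Varga→Lot C ($142), Delgado→Lot F ($130); total welfare W = $414.
Watson receives Lot G at value $142, so the others get W − 142 = $272.
Without Watson: best allocation of the remaining 2 bidders over all 3 lots is Varga→Lot C ($142), Delgado→Lot G ($144), total $286.
VCG payment = (others' best without Watson) − (others' welfare with Watson) = 286 − 272 = $14.

Watson pays $14.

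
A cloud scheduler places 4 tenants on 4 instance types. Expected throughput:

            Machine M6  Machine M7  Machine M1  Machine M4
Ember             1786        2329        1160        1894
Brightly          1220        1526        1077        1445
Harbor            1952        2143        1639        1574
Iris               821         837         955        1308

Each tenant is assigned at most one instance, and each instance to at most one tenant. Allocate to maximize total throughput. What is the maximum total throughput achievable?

Max total: 6681 ops/s

Optimal: Ember→Machine M7 (2329 ops/s), Brightly→Machine M4 (1445 ops/s), Harbor→Machine M6 (1952 ops/s), Iris→Machine M1 (955 ops/s) — total 2329+1445+1952+955 = 6681 ops/s.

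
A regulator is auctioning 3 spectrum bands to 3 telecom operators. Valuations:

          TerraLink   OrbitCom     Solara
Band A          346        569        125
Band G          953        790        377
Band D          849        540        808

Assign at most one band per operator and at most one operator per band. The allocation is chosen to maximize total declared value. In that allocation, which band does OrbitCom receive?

OrbitCom receives Band A.

Optimal: TerraLink→Band G ($953M), OrbitCom→Band A ($569M), Solara→Band D ($808M) — total 953+569+808 = $2330M.
Swapping OrbitCom↔Solara (OrbitCom→Band D $540M, Solara→Band A $125M) loses 712.
OrbitCom's own top band is Band G ($790M), but forcing OrbitCom→Band G and reassigning the rest optimally gives only $1944M — worse by 386.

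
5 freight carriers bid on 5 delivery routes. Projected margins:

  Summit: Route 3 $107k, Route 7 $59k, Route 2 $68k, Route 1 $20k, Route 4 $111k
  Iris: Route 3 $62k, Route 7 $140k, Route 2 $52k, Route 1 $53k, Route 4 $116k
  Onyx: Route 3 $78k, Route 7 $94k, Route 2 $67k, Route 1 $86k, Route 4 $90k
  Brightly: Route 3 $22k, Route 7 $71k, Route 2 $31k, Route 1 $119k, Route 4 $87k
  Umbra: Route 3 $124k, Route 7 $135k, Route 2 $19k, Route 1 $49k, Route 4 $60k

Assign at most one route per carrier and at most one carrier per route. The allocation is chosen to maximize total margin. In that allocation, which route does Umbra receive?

Treat this as an assignment problem: match each carrier to one route.
Optimal: Summit→Route 4 ($111k), Iris→Route 7 ($140k), Onyx→Route 2 ($67k), Brightly→Route 1 ($119k), Umbra→Route 3 ($124k) — total 111+140+67+119+124 = $561k.
Column-greedy (each route in turn goes to its best remaining carrier) gives $541k, worse by 20.
Next-best assignment: Summit→Route 3, Iris→Route 4, Onyx→Route 2, Brightly→Route 1, Umbra→Route 7 = $544k.
Every other assignment is strictly worse.
Umbra's own top route is Route 7 ($135k), but forcing Umbra→Route 7 and reassigning the rest optimally gives only $544k — worse by 17.

Umbra receives Route 3.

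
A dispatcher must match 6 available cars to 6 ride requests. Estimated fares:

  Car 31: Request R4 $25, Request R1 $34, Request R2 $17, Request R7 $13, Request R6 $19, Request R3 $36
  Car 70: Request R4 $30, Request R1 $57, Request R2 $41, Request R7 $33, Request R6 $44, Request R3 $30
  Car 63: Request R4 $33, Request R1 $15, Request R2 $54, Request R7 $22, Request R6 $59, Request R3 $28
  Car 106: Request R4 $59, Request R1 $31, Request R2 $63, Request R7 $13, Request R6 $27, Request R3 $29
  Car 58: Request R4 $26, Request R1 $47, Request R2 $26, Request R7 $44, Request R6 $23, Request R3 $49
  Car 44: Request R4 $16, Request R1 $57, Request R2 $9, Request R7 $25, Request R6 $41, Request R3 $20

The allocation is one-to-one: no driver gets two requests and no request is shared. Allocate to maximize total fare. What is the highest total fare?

Max total: $296

Optimal: Car 31→Request R3 ($36), Car 70→Request R2 ($41), Car 63→Request R6 ($59), Car 106→Request R4 ($59), Car 58→Request R7 ($44), Car 44→Request R1 ($57) — total 36+41+59+59+44+57 = $296.
Max-entry greedy (repeatedly take the single best remaining cell) gives $278, worse by 18.
No other one-to-one assignment exceeds $296.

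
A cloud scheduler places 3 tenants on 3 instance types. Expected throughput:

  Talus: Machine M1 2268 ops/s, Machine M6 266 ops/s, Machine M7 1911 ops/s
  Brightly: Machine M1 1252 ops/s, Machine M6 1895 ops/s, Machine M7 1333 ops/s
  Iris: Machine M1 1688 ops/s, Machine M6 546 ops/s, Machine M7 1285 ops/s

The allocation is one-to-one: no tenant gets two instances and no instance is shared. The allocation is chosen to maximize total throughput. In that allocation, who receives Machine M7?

Optimal: Talus→Machine M7 (1911 ops/s), Brightly→Machine M6 (1895 ops/s), Iris→Machine M1 (1688 ops/s) — total 1911+1895+1688 = 5494 ops/s.
Column-greedy (each instance in turn goes to its best remaining tenant) gives 5448 ops/s, worse by 46.
Talus's own top instance is Machine M1 (2268 ops/s), but forcing Talus→Machine M1 and reassigning the rest optimally gives only 5448 ops/s — worse by 46.

Talus receives Machine M7.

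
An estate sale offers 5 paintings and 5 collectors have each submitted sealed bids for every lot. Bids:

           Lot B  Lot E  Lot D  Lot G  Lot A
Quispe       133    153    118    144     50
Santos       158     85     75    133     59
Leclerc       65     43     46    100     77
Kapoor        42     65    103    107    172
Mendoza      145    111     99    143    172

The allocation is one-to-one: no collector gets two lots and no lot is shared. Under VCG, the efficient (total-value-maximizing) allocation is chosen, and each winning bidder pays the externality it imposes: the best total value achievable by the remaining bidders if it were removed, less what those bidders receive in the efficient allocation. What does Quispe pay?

Quispe pays $8.

Efficient allocation: Quispe→Lot E ($153), Santos→Lot B ($158), Leclerc→Lot G ($100), Kapoor→Lot D ($103), Mendoza→Lot A ($172); total welfare W = $686.
Quispe receives Lot E at value $153, so the others get W − 153 = $533.
Without Quispe: best allocation of the remaining 4 bidders over all 5 lots is Santos→Lot B ($158), Leclerc→Lot G ($100), Kapoor→Lot A ($172), Mendoza→Lot E ($111), total $541.
VCG payment = (others' best without Quispe) − (others' welfare with Quispe) = 541 − 533 = $8.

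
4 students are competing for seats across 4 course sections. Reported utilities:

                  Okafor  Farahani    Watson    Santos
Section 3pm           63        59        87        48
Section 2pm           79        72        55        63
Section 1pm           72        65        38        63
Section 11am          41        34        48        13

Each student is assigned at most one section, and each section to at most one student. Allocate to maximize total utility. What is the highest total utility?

Maximum total: 263 points

Treat this as an assignment problem: match each student to one section.
Optimal: Okafor→Section 2pm (79 points), Farahani→Section 11am (34 points), Watson→Section 3pm (87 points), Santos→Section 1pm (63 points) — total 79+34+87+63 = 263 points.
Max-entry greedy (repeatedly take the single best remaining cell) gives 244 points, worse by 19.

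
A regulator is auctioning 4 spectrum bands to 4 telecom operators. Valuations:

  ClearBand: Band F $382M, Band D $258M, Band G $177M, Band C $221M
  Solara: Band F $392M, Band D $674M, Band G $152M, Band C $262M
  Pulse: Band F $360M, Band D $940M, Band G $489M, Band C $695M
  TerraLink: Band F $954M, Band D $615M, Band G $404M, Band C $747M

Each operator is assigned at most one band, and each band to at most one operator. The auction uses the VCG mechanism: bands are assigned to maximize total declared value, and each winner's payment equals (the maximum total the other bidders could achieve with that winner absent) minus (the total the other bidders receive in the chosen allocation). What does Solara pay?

Solara pays $289M.

Efficient allocation: ClearBand→Band G ($177M), Solara→Band D ($674M), Pulse→Band C ($695M), TerraLink→Band F ($954M); total welfare W = $2500M.
Solara receives Band D at value $674M, so the others get W − 674 = $1826M.
Without Solara: best allocation of the remaining 3 bidders over all 4 bands is ClearBand→Band C ($221M), Pulse→Band D ($940M), TerraLink→Band F ($954M), total $2115M.
VCG payment = (others' best without Solara) − (others' welfare with Solara) = 2115 − 1826 = $289M.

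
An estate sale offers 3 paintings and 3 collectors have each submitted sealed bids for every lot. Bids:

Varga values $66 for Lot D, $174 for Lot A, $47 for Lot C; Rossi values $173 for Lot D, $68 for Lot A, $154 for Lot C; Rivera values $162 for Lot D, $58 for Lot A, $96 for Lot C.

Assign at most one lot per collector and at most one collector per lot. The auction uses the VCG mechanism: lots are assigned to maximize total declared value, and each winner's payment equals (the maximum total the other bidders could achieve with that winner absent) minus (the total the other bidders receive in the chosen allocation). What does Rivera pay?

Efficient allocation: Varga→Lot A ($174), Rossi→Lot C ($154), Rivera→Lot D ($162); total welfare W = $490.
Rivera receives Lot D at value $162, so the others get W − 162 = $328.
Without Rivera: best allocation of the remaining 2 bidders over all 3 lots is Varga→Lot A ($174), Rossi→Lot D ($173), total $347.
VCG payment = (others' best without Rivera) − (others' welfare with Rivera) = 347 − 328 = $19.

Rivera pays $19.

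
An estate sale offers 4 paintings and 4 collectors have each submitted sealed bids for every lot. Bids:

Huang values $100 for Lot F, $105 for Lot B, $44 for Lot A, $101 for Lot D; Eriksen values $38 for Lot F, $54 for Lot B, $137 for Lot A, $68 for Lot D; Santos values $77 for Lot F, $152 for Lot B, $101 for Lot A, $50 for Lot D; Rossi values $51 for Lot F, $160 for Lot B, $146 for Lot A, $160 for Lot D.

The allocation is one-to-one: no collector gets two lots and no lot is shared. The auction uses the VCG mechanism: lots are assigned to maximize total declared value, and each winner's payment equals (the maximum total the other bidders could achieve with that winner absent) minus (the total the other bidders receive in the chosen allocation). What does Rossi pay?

Efficient allocation: Huang→Lot F ($100), Eriksen→Lot A ($137), Santos→Lot B ($152), Rossi→Lot D ($160); total welfare W = $549.
Rossi receives Lot D at value $160, so the others get W − 160 = $389.
Without Rossi: best allocation of the remaining 3 bidders over all 4 lots is Huang→Lot D ($101), Eriksen→Lot A ($137), Santos→Lot B ($152), total $390.
VCG payment = (others' best without Rossi) − (others' welfare with Rossi) = 390 − 389 = $1.

Rossi pays $1.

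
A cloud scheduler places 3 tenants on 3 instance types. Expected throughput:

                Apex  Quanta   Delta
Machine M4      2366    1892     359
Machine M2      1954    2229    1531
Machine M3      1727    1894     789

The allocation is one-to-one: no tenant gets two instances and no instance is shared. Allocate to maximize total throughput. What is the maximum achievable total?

Max total: 5791 ops/s

Optimal: Apex→Machine M4 (2366 ops/s), Quanta→Machine M3 (1894 ops/s), Delta→Machine M2 (1531 ops/s) — total 2366+1894+1531 = 5791 ops/s.
Max-entry greedy (repeatedly take the single best remaining cell) gives 5384 ops/s, worse by 407.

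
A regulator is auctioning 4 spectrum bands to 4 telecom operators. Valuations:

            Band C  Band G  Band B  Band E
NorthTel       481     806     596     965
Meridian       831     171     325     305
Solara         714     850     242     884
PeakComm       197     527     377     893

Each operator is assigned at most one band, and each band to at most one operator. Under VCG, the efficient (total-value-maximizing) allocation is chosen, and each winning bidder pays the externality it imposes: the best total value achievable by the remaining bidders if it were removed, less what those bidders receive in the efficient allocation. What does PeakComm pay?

Efficient allocation: NorthTel→Band B ($596M), Meridian→Band C ($831M), Solara→Band G ($850M), PeakComm→Band E ($893M); total welfare W = $3170M.
PeakComm receives Band E at value $893M, so the others get W − 893 = $2277M.
Without PeakComm: best allocation of the remaining 3 bidders over all 4 bands is NorthTel→Band E ($965M), Meridian→Band C ($831M), Solara→Band G ($850M), total $2646M.
VCG payment = (others' best without PeakComm) − (others' welfare with PeakComm) = 2646 − 2277 = $369M.

PeakComm pays $369M.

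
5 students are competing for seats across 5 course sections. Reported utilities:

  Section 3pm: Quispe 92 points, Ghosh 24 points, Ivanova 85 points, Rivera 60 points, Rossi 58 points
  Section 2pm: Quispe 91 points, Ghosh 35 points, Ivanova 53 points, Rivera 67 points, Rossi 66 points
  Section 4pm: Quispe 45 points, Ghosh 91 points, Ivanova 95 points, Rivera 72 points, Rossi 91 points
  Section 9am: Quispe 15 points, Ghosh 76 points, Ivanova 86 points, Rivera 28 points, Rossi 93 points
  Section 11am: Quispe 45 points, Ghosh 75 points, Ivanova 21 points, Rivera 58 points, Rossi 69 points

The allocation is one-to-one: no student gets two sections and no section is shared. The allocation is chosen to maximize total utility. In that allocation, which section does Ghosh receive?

Treat this as an assignment problem: match each student to one section.
Optimal: Quispe→Section 3pm (92 points), Ghosh→Section 11am (75 points), Ivanova→Section 4pm (95 points), Rivera→Section 2pm (67 points), Rossi→Section 9am (93 points) — total 92+75+95+67+93 = 422 points.
Row-greedy (each student in turn takes its best remaining section) gives 405 points, worse by 17.
Every other assignment is strictly worse.
Ghosh's own top section is Section 4pm (91 points), but forcing Ghosh→Section 4pm and reassigning the rest optimally gives only 418 points — worse by 4.

Ghosh receives Section 11am.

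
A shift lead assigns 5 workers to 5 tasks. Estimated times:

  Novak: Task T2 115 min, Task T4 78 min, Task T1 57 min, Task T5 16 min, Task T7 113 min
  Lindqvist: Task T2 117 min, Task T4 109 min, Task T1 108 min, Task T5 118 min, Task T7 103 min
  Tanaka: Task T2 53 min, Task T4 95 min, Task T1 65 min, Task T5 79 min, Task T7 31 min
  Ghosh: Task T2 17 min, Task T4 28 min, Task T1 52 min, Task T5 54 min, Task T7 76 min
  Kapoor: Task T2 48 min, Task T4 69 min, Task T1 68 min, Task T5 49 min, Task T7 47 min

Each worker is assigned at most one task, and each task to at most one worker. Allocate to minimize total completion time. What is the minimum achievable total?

Treat this as an assignment problem: match each worker to one task.
Optimal: Novak→Task T5 (16 min), Lindqvist→Task T1 (108 min), Tanaka→Task T7 (31 min), Ghosh→Task T4 (28 min), Kapoor→Task T2 (48 min) — total 16+108+31+28+48 = 231 min.
Column-greedy (each task in turn goes to its cheapest remaining worker) gives 325 min, worse by 94.
Next-best assignment: Novak→Task T5, Lindqvist→Task T4, Tanaka→Task T7, Ghosh→Task T2, Kapoor→Task T1 = 241 min.
Swapping Lindqvist↔Ghosh (Lindqvist→Task T4 109 min, Ghosh→Task T1 52 min) adds 25.

Min total: 231 min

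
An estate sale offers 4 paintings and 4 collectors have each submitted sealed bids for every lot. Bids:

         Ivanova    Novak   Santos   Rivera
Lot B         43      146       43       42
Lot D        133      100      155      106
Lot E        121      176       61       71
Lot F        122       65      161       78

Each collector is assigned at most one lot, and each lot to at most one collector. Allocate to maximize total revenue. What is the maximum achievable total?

Max total: $534

This is a one-to-one assignment (maximum-weight bipartite matching).
Optimal: Ivanova→Lot E ($121), Novak→Lot B ($146), Santos→Lot F ($161), Rivera→Lot D ($106) — total 121+146+161+106 = $534.
Column-greedy (each lot in turn goes to its best remaining collector) gives $500, worse by 34.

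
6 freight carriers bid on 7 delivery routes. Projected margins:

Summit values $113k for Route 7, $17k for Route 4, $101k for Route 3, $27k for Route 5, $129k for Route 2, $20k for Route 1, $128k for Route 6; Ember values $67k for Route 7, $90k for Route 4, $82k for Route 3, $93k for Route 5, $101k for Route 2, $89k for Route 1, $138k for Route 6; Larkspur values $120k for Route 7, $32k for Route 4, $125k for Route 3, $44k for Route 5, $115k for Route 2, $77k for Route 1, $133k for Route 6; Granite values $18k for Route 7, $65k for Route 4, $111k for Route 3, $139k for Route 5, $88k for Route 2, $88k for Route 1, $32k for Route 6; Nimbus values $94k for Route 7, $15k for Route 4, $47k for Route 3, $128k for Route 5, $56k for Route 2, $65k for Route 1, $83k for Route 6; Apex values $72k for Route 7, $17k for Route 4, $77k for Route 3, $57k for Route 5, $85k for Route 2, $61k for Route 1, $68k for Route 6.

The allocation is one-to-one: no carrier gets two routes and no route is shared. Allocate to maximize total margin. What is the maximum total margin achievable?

Optimal: Summit→Route 2 ($129k), Ember→Route 6 ($138k), Larkspur→Route 7 ($120k), Granite→Route 3 ($111k), Nimbus→Route 5 ($128k), Apex→Route 1 ($61k) — total 129+138+120+111+128+61 = $687k.
No other one-to-one assignment exceeds $687k.

Maximum total: $687k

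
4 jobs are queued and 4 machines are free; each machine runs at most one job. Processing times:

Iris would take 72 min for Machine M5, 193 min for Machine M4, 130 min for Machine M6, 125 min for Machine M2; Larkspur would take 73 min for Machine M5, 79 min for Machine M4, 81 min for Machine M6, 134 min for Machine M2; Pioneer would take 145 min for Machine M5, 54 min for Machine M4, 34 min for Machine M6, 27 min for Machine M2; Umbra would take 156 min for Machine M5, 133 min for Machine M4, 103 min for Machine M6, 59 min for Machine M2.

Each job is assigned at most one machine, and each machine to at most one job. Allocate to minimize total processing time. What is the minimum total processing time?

Min total: 244 min

Optimal: Iris→Machine M5 (72 min), Larkspur→Machine M4 (79 min), Pioneer→Machine M6 (34 min), Umbra→Machine M2 (59 min) — total 72+79+34+59 = 244 min.
Next-best assignment: Iris→Machine M5, Larkspur→Machine M6, Pioneer→Machine M4, Umbra→Machine M2 = 266 min.
Checked against all permutations: 244 min is optimal.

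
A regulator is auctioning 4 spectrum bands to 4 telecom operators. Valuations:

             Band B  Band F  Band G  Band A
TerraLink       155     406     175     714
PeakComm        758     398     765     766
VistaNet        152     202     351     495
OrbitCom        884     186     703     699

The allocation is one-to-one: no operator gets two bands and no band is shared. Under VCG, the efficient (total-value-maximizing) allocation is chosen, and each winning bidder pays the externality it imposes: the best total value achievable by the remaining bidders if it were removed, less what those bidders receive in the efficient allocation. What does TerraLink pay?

TerraLink pays $293M.

Efficient allocation: TerraLink→Band A ($714M), PeakComm→Band G ($765M), VistaNet→Band F ($202M), OrbitCom→Band B ($884M); total welfare W = $2565M.
TerraLink receives Band A at value $714M, so the others get W − 714 = $1851M.
Without TerraLink: best allocation of the remaining 3 bidders over all 4 bands is PeakComm→Band G ($765M), VistaNet→Band A ($495M), OrbitCom→Band B ($884M), total $2144M.
VCG payment = (others' best without TerraLink) − (others' welfare with TerraLink) = 2144 − 1851 = $293M.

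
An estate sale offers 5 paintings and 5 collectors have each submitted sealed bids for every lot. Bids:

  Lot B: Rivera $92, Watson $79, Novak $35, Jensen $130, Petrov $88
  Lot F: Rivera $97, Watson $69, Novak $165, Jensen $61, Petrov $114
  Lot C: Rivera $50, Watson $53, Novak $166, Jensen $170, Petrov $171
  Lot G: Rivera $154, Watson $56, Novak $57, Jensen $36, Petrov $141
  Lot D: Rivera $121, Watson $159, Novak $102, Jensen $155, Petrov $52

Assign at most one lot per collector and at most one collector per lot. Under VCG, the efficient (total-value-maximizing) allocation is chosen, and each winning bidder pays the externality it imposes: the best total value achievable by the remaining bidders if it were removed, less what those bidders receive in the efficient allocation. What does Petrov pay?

Efficient allocation: Rivera→Lot G ($154), Watson→Lot D ($159), Novak→Lot F ($165), Jensen→Lot B ($130), Petrov→Lot C ($171); total welfare W = $779.
Petrov receives Lot C at value $171, so the others get W − 171 = $608.
Without Petrov: best allocation of the remaining 4 bidders over all 5 lots is Rivera→Lot G ($154), Watson→Lot D ($159), Novak→Lot F ($165), Jensen→Lot C ($170), total $648.
VCG payment = (others' best without Petrov) − (others' welfare with Petrov) = 648 − 608 = $40.

Petrov pays $40.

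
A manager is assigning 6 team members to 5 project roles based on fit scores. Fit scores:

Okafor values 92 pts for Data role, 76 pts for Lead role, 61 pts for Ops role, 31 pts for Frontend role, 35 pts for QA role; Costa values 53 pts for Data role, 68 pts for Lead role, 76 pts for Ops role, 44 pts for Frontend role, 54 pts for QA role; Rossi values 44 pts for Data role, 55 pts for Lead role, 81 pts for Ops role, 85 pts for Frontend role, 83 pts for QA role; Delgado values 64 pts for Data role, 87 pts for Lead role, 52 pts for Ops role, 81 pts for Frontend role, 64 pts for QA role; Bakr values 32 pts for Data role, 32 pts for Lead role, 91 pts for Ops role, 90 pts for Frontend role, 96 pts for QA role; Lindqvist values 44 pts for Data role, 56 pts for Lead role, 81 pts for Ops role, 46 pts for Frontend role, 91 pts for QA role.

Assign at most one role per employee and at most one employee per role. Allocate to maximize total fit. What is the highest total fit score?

Maximum total: 446 pts

This is the linear assignment problem.
Optimal: Okafor→Data role (92 pts), Delgado→Lead role (87 pts), Bakr→Ops role (91 pts), Rossi→Frontend role (85 pts), Lindqvist→QA role (91 pts) — total 92+87+91+85+91 = 446 pts.
Swapping Delgado↔Bakr (Delgado→Ops role 52 pts, Bakr→Lead role 32 pts) loses 94.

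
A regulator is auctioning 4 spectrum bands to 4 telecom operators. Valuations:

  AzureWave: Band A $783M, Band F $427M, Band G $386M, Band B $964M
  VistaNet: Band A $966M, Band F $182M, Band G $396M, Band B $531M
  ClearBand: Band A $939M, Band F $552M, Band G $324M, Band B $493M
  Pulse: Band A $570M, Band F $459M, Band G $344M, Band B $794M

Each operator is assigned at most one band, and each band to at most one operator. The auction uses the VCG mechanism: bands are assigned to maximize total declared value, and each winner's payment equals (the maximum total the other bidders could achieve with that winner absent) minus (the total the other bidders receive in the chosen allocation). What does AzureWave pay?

AzureWave pays $450M.

Efficient allocation: AzureWave→Band B ($964M), VistaNet→Band A ($966M), ClearBand→Band F ($552M), Pulse→Band G ($344M); total welfare W = $2826M.
AzureWave receives Band B at value $964M, so the others get W − 964 = $1862M.
Without AzureWave: best allocation of the remaining 3 bidders over all 4 bands is VistaNet→Band A ($966M), ClearBand→Band F ($552M), Pulse→Band B ($794M), total $2312M.
VCG payment = (others' best without AzureWave) − (others' welfare with AzureWave) = 2312 − 1862 = $450M.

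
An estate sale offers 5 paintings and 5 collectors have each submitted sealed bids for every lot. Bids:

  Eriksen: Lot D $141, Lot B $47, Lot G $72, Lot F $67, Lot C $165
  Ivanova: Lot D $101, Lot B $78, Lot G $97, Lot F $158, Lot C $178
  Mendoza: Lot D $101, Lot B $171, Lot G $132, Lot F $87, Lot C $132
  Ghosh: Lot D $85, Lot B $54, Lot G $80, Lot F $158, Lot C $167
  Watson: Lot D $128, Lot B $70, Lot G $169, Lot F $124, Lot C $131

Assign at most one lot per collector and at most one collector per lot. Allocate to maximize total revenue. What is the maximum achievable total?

Treat this as an assignment problem: match each collector to one lot.
Optimal: Eriksen→Lot D ($141), Ivanova→Lot C ($178), Mendoza→Lot B ($171), Ghosh→Lot F ($158), Watson→Lot G ($169) — total 141+178+171+158+169 = $817.
Row-greedy (each collector in turn takes its best remaining lot) gives $748, worse by 69.
No other one-to-one assignment exceeds $817.

Max total: $817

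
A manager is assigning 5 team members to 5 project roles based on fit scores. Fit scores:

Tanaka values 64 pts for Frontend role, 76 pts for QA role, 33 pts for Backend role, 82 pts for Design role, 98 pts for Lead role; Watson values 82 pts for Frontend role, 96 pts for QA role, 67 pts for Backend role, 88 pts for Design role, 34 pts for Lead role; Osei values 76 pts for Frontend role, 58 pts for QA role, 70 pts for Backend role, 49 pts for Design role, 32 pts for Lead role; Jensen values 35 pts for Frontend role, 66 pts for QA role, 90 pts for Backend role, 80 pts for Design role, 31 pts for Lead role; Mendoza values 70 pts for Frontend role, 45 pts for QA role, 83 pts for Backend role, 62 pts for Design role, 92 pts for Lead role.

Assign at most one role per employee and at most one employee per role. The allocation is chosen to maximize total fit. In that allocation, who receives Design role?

Treat this as an assignment problem: match each employee to one role.
Optimal: Tanaka→Design role (82 pts), Watson→QA role (96 pts), Osei→Frontend role (76 pts), Jensen→Backend role (90 pts), Mendoza→Lead role (92 pts) — total 82+96+76+90+92 = 436 pts.
Max-entry greedy (repeatedly take the single best remaining cell) gives 422 pts, worse by 14.
Tanaka's own top role is Lead role (98 pts), but forcing Tanaka→Lead role and reassigning the rest optimally gives only 433 pts — worse by 3.

Tanaka receives Design role.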